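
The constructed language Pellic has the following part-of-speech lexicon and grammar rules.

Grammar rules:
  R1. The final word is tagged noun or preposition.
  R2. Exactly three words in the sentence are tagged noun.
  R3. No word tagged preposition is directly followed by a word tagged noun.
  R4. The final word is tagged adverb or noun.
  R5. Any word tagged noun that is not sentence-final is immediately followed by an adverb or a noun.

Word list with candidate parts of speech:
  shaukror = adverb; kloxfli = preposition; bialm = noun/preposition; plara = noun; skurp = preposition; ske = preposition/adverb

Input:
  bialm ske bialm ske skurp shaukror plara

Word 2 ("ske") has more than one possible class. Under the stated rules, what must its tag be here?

Candidates per position — 1:bialm {noun,preposition}; 2:ske {preposition,adverb}; 3:bialm {noun,preposition}; 4:ske {preposition,adverb}; 5:skurp {preposition}; 6:shaukror {adverb}; 7:plara {noun}.
At position 1, choosing preposition makes rule 2 impossible to satisfy; hence noun.
At position 2, choosing preposition makes rule 5 impossible to satisfy; hence adverb.
At position 3, choosing preposition makes rule 2 impossible to satisfy; hence noun.
At position 4, choosing preposition makes rule 5 impossible to satisfy; hence adverb.
So the tagging must be: noun adverb noun adverb preposition adverb noun.
Verifying each rule — rule 1 ✓; rule 2 ✓; rule 3 ✓; rule 4 ✓; rule 5 ✓.

adverb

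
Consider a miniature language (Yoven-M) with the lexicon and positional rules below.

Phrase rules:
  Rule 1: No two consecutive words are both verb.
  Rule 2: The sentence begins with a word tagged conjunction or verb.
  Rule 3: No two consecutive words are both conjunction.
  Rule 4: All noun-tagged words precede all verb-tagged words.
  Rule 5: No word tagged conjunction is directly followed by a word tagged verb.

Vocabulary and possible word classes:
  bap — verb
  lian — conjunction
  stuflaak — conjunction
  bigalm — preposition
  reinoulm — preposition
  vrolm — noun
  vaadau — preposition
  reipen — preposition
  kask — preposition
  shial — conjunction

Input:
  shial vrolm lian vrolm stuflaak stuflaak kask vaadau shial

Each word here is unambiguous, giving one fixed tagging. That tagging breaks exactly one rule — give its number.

3

Fixed tagging: conjunction noun conjunction noun conjunction conjunction preposition preposition conjunction.
Rule check: R1 holds, R2 holds, R3 violated, R4 holds, R5 holds.
Only rule 3 fails.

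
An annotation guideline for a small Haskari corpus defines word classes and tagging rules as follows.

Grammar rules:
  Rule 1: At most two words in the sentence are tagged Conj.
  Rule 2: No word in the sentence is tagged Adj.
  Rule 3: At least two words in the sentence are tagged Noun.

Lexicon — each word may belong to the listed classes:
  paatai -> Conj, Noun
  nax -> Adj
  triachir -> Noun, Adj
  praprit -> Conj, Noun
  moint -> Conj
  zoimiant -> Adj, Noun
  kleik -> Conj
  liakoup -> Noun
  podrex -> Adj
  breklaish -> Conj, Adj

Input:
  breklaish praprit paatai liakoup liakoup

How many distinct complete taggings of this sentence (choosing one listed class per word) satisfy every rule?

Candidates per position — 1:breklaish {Conj,Adj}; 2:praprit {Conj,Noun}; 3:paatai {Conj,Noun}; 4:liakoup {Noun}; 5:liakoup {Noun}.
There are 8 candidate sequences in total.
The sequences that satisfy every rule: Conj Conj Noun Noun Noun; Conj Noun Conj Noun Noun; Conj Noun Noun Noun Noun.
Count = 3.

3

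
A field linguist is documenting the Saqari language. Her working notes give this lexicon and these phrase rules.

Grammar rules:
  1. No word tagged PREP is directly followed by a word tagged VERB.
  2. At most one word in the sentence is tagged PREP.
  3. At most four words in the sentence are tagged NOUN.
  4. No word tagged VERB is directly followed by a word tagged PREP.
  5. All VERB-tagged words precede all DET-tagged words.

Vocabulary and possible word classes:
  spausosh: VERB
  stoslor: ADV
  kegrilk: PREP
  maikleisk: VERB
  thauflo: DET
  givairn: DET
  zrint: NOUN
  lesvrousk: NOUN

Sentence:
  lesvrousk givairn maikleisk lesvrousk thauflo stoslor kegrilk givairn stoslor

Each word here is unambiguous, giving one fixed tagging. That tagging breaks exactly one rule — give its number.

5

Fixed tagging: NOUN DET VERB NOUN DET ADV PREP DET ADV.
Rule check: R1 ok, R2 ok, R3 ok, R4 ok, R5 fails.
Only rule 5 fails.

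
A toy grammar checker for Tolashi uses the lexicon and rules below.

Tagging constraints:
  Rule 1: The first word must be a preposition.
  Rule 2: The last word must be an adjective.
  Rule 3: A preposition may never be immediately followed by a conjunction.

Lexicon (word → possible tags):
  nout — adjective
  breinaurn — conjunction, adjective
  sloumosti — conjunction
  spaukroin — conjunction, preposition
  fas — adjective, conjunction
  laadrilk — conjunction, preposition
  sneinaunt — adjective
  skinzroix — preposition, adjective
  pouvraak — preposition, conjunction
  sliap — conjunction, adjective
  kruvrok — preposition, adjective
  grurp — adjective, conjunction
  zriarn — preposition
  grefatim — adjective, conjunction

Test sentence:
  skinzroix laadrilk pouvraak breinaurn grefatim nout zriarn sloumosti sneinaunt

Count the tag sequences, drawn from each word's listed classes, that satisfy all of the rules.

0

Candidates per position — 1:skinzroix {preposition,adjective}; 2:laadrilk {conjunction,preposition}; 3:pouvraak {preposition,conjunction}; 4:breinaurn {conjunction,adjective}; 5:grefatim {adjective,conjunction}; 6:nout {adjective}; 7:zriarn {preposition}; 8:sloumosti {conjunction}; 9:sneinaunt {adjective}.
There are 32 candidate sequences in total.
Rule 3 cannot be satisfied by any choice of tags from the lexicon.
So there is no consistent tagging.
Count = 0.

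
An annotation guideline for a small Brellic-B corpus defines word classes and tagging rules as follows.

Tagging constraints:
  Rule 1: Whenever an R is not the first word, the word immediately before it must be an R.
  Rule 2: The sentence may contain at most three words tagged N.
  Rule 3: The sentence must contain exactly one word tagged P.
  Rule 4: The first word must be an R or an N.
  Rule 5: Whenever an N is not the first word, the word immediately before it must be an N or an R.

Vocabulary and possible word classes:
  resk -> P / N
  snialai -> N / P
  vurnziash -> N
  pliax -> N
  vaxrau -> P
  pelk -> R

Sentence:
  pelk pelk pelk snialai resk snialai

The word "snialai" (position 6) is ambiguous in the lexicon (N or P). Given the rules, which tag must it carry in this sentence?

P

Candidates per position — 1:pelk {R}; 2:pelk {R}; 3:pelk {R}; 4:snialai {N,P}; 5:resk {P,N}; 6:snialai {N,P}.
Position 6: the remaining choice is settled jointly with positions 4, 5 — only P at position 6 is part of a tagging that satisfies every rule.
The only consistent sequence is: R R R N N P.
Checking: rule 1 holds; rule 2 holds; rule 3 holds; rule 4 holds; rule 5 holds.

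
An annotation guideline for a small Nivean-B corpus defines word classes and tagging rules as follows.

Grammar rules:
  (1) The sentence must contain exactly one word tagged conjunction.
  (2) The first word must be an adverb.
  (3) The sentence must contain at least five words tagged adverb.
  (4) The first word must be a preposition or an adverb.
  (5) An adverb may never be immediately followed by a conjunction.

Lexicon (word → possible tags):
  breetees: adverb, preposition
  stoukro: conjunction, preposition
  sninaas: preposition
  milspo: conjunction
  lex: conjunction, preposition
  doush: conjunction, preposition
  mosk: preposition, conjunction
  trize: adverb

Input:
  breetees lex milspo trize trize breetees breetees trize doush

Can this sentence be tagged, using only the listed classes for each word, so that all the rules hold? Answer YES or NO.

Candidates per position — 1:breetees {adverb,preposition}; 2:lex {conjunction,preposition}; 3:milspo {conjunction}; 4:trize {adverb}; 5:trize {adverb}; 6:breetees {adverb,preposition}; 7:breetees {adverb,preposition}; 8:trize {adverb}; 9:doush {conjunction,preposition}.
One satisfying assignment: adverb preposition conjunction adverb adverb preposition adverb adverb preposition.
Verifying each rule — rule 1 ✓; rule 2 ✓; rule 3 ✓; rule 4 ✓; rule 5 ✓.

YES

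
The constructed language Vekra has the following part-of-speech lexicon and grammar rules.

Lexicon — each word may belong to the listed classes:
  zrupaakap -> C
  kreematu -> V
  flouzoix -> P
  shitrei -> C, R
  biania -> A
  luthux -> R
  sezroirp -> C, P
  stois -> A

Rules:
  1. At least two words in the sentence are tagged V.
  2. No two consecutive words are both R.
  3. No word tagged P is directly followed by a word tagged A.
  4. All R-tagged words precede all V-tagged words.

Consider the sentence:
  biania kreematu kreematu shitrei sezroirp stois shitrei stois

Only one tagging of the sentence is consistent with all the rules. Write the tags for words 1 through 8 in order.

A V V C C A C A

Candidates per position — 1:biania {A}; 2:kreematu {V}; 3:kreematu {V}; 4:shitrei {C,R}; 5:sezroirp {C,P}; 6:stois {A}; 7:shitrei {C,R}; 8:stois {A}.
If word 4 were R, no tagging could satisfy rule 4; so word 4 is C.
If word 5 were P, no tagging could satisfy rule 3; so word 5 is C.
If word 7 were R, no tagging could satisfy rule 4; so word 7 is C.
That leaves exactly one tagging: A V V C C A C A.
Checking: rule 1 satisfied; rule 2 satisfied; rule 3 satisfied; rule 4 satisfied.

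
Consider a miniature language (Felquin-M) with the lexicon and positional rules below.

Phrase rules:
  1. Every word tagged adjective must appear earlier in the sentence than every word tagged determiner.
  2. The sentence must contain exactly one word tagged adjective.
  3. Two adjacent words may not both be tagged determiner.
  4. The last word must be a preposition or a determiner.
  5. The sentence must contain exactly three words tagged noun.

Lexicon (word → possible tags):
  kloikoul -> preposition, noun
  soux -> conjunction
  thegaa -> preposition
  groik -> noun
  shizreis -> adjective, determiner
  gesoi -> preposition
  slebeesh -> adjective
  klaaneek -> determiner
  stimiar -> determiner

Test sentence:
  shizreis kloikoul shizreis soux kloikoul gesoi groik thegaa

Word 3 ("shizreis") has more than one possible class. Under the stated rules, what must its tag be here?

Candidates per position — 1:shizreis {adjective,determiner}; 2:kloikoul {preposition,noun}; 3:shizreis {adjective,determiner}; 4:soux {conjunction}; 5:kloikoul {preposition,noun}; 6:gesoi {preposition}; 7:groik {noun}; 8:thegaa {preposition}.
If word 2 were preposition, no tagging could satisfy rule 5; so word 2 is noun.
If word 5 were preposition, no tagging could satisfy rule 5; so word 5 is noun.
Position 3: the remaining choice is settled jointly with positions 1 — only determiner at position 3 is part of a tagging that satisfies every rule.
The unique satisfying tagging is: adjective noun determiner conjunction noun preposition noun preposition.
Check: rule 1 holds; rule 2 holds; rule 3 holds; rule 4 holds; rule 5 holds.

determiner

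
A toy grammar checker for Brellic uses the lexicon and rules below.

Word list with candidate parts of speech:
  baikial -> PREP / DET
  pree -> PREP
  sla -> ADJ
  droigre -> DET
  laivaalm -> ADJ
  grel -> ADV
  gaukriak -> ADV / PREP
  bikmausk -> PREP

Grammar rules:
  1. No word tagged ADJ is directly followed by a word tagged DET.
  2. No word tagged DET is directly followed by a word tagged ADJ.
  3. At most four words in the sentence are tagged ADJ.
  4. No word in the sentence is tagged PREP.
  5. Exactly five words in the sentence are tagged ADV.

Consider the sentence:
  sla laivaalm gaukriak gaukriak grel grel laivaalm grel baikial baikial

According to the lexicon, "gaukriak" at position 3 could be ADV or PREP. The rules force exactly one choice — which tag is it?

ADV

Candidates per position — 1:sla {ADJ}; 2:laivaalm {ADJ}; 3:gaukriak {ADV,PREP}; 4:gaukriak {ADV,PREP}; 5:grel {ADV}; 6:grel {ADV}; 7:laivaalm {ADJ}; 8:grel {ADV}; 9:baikial {PREP,DET}; 10:baikial {PREP,DET}.
Position 3: tagging it PREP would leave rule 4 unsatisfiable, so it must be ADV.
Position 4: tagging it PREP would leave rule 4 unsatisfiable, so it must be ADV.
Position 9: tagging it PREP would leave rule 4 unsatisfiable, so it must be DET.
Position 10: tagging it PREP would leave rule 4 unsatisfiable, so it must be DET.
That leaves exactly one tagging: ADJ ADJ ADV ADV ADV ADV ADJ ADV DET DET.
Checking: rule 1 ok; rule 2 ok; rule 3 ok; rule 4 ok; rule 5 ok.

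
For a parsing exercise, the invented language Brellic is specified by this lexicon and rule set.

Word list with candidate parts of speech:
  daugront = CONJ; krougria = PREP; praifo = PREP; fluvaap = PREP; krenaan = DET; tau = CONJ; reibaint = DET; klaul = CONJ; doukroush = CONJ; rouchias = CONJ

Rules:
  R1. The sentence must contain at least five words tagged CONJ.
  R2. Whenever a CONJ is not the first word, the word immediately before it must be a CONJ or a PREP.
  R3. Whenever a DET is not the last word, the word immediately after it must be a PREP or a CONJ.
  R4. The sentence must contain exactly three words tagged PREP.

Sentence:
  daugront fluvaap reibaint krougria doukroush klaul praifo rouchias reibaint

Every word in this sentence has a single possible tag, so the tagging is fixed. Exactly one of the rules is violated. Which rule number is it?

Fixed tagging: CONJ PREP DET PREP CONJ CONJ PREP CONJ DET.
Applying the rules: R1 ✗, R2 ✓, R3 ✓, R4 ✓.
Only rule 1 fails.

1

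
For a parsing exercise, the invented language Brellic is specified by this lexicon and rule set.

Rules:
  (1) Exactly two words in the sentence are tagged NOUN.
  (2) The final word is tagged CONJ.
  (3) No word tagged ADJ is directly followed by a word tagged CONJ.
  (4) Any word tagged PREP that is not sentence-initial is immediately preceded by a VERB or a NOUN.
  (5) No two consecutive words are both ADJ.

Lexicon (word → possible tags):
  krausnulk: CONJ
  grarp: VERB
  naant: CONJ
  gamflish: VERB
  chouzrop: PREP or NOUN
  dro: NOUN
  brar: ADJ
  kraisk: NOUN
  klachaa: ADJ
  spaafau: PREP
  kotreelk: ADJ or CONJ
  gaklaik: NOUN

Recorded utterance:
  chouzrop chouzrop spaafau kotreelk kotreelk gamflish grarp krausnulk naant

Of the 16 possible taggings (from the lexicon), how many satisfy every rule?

Candidates per position — 1:chouzrop {PREP,NOUN}; 2:chouzrop {PREP,NOUN}; 3:spaafau {PREP}; 4:kotreelk {ADJ,CONJ}; 5:kotreelk {ADJ,CONJ}; 6:gamflish {VERB}; 7:grarp {VERB}; 8:krausnulk {CONJ}; 9:naant {CONJ}.
There are 16 candidate sequences in total.
The sequences that satisfy every rule: NOUN NOUN PREP CONJ ADJ VERB VERB CONJ CONJ; NOUN NOUN PREP CONJ CONJ VERB VERB CONJ CONJ.
Count = 2.

2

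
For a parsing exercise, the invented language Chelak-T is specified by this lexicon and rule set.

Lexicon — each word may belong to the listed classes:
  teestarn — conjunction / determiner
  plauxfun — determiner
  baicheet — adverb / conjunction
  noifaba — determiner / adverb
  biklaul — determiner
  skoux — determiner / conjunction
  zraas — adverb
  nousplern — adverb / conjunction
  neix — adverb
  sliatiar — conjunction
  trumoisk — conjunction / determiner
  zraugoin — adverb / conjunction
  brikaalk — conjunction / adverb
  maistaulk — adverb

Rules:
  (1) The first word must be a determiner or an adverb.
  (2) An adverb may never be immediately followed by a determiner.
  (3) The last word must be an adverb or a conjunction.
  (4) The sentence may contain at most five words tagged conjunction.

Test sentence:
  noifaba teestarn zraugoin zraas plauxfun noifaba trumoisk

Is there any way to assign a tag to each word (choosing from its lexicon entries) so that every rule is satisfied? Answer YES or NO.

Candidates per position — 1:noifaba {determiner,adverb}; 2:teestarn {conjunction,determiner}; 3:zraugoin {adverb,conjunction}; 4:zraas {adverb}; 5:plauxfun {determiner}; 6:noifaba {determiner,adverb}; 7:trumoisk {conjunction,determiner}.
Rule 2 cannot be satisfied by any choice of tags from the lexicon.
So there is no consistent tagging.

NO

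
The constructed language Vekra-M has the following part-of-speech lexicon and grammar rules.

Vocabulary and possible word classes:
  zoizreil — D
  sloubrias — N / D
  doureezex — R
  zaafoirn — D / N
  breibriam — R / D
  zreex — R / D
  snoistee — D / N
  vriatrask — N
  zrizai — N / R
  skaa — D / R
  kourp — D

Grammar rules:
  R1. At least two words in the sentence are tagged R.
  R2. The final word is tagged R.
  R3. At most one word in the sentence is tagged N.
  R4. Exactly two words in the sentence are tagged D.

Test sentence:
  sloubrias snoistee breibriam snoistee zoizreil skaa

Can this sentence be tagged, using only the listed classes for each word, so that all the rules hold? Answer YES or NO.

Candidates per position — 1:sloubrias {N,D}; 2:snoistee {D,N}; 3:breibriam {R,D}; 4:snoistee {D,N}; 5:zoizreil {D}; 6:skaa {D,R}.
Every candidate sequence violates at least one rule; no consistent tagging exists.

NO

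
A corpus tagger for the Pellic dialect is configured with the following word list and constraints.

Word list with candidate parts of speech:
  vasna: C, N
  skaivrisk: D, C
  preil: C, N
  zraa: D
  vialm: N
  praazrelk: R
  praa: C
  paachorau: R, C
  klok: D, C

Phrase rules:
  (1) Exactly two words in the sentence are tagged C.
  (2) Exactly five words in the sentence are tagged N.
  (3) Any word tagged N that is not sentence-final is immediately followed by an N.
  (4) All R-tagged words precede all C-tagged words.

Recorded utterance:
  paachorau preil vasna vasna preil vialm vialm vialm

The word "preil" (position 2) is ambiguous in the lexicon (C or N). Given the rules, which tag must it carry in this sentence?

C

Candidates per position — 1:paachorau {R,C}; 2:preil {C,N}; 3:vasna {C,N}; 4:vasna {C,N}; 5:preil {C,N}; 6:vialm {N}; 7:vialm {N}; 8:vialm {N}.
Position 2: the remaining choice is settled jointly with positions 1, 3, 4, 5 — only C at position 2 is part of a tagging that satisfies every rule.
The unique satisfying tagging is: R C C N N N N N.
Verifying each rule — rule 1 holds; rule 2 holds; rule 3 holds; rule 4 holds.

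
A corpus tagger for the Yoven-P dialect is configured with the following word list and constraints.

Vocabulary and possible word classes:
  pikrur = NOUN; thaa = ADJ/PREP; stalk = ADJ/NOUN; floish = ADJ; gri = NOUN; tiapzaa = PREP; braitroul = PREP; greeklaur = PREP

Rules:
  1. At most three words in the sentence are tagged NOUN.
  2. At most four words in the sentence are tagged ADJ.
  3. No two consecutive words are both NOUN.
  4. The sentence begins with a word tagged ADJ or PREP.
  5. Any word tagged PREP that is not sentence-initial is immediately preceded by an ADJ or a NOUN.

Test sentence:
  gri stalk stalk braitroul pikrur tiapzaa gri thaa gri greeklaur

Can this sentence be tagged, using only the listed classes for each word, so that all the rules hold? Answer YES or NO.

NO

Candidates per position — 1:gri {NOUN}; 2:stalk {ADJ,NOUN}; 3:stalk {ADJ,NOUN}; 4:braitroul {PREP}; 5:pikrur {NOUN}; 6:tiapzaa {PREP}; 7:gri {NOUN}; 8:thaa {ADJ,PREP}; 9:gri {NOUN}; 10:greeklaur {PREP}.
Rule 1 cannot be satisfied by any choice of tags from the lexicon.
So there is no consistent tagging.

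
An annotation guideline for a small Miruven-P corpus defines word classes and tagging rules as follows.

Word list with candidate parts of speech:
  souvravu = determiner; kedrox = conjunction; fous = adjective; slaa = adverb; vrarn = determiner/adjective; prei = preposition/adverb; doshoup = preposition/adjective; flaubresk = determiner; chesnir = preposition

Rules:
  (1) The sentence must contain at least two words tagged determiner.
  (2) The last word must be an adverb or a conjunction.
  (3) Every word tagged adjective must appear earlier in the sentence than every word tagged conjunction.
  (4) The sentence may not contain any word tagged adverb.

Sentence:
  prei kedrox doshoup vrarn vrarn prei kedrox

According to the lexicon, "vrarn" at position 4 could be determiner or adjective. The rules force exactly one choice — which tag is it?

determiner

Candidates per position — 1:prei {preposition,adverb}; 2:kedrox {conjunction}; 3:doshoup {preposition,adjective}; 4:vrarn {determiner,adjective}; 5:vrarn {determiner,adjective}; 6:prei {preposition,adverb}; 7:kedrox {conjunction}.
At position 1, choosing adverb makes rule 4 impossible to satisfy; hence preposition.
At position 3, choosing adjective makes rule 3 impossible to satisfy; hence preposition.
At position 4, choosing adjective makes rule 1 impossible to satisfy; hence determiner.
At position 5, choosing adjective makes rule 1 impossible to satisfy; hence determiner.
At position 6, choosing adverb makes rule 4 impossible to satisfy; hence preposition.
That leaves exactly one tagging: preposition conjunction preposition determiner determiner preposition conjunction.
Check: rule 1 ok; rule 2 ok; rule 3 ok; rule 4 ok.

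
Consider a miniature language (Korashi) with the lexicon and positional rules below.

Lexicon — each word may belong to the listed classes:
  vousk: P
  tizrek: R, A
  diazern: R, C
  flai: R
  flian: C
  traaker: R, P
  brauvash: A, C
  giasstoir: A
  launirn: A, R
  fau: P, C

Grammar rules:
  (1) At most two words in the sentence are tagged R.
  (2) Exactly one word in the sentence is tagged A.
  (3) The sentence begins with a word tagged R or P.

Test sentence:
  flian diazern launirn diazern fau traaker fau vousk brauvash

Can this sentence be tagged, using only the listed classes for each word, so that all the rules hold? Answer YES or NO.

Candidates per position — 1:flian {C}; 2:diazern {R,C}; 3:launirn {A,R}; 4:diazern {R,C}; 5:fau {P,C}; 6:traaker {R,P}; 7:fau {P,C}; 8:vousk {P}; 9:brauvash {A,C}.
Rule 3 cannot be satisfied by any choice of tags from the lexicon.
So there is no consistent tagging.

NO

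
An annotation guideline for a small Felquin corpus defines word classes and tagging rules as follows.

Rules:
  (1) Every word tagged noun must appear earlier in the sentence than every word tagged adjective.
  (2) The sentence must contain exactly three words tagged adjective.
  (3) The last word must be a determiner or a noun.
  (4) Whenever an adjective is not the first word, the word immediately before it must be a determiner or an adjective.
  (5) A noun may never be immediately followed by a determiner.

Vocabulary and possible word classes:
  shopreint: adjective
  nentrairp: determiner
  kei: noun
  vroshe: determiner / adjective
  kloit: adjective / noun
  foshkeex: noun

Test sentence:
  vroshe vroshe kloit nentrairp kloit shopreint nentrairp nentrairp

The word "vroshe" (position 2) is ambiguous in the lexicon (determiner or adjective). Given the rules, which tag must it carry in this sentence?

determiner

Candidates per position — 1:vroshe {determiner,adjective}; 2:vroshe {determiner,adjective}; 3:kloit {adjective,noun}; 4:nentrairp {determiner}; 5:kloit {adjective,noun}; 6:shopreint {adjective}; 7:nentrairp {determiner}; 8:nentrairp {determiner}.
Position 3: noun is ruled out by rule 5; that leaves adjective.
Position 5: noun is ruled out by rule 1; that leaves adjective.
Position 1: adjective is ruled out by rule 2; that leaves determiner.
Position 2: adjective is ruled out by rule 2; that leaves determiner.
The unique satisfying tagging is: determiner determiner adjective determiner adjective adjective determiner determiner.
Verifying each rule — rule 1 ok; rule 2 ok; rule 3 ok; rule 4 ok; rule 5 ok.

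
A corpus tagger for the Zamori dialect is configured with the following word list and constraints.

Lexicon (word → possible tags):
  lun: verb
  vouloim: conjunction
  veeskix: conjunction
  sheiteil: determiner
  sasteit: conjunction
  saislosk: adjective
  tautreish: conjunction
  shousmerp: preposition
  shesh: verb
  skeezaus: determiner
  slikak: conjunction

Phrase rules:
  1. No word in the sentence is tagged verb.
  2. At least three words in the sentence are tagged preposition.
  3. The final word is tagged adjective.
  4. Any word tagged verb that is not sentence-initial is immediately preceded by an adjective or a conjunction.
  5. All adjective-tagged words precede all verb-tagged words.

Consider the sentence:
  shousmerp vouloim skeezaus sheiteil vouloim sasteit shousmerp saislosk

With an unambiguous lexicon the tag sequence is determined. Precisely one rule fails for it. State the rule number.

Fixed tagging: preposition conjunction determiner determiner conjunction conjunction preposition adjective.
Applying the rules: R1 pass, R2 fail, R3 pass, R4 pass, R5 pass.
Only rule 2 fails.

2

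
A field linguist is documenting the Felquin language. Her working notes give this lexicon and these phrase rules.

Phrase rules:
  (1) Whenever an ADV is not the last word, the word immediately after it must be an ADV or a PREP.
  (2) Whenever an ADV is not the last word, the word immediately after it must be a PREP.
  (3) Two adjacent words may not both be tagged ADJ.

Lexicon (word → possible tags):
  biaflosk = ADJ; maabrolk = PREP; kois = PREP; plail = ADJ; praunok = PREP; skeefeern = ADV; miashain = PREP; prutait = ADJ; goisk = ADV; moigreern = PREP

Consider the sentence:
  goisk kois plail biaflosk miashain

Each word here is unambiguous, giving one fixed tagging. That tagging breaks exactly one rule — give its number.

3

Fixed tagging: ADV PREP ADJ ADJ PREP.
Applying the rules: R1 holds, R2 holds, R3 violated.
Only rule 3 fails.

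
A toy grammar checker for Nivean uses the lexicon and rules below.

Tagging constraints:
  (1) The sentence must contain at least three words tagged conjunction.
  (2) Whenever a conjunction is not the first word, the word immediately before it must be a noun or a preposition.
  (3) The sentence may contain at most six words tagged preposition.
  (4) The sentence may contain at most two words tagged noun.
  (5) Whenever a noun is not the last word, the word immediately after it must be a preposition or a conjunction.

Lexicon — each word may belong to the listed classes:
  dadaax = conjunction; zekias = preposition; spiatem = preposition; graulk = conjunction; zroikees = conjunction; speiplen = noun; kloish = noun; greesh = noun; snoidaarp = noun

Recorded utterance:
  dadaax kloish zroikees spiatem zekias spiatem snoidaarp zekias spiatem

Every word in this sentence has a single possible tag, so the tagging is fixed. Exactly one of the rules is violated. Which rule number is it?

Fixed tagging: conjunction noun conjunction preposition preposition preposition noun preposition preposition.
Rule check: R1 ✗, R2 ✓, R3 ✓, R4 ✓, R5 ✓.
Only rule 1 fails.

1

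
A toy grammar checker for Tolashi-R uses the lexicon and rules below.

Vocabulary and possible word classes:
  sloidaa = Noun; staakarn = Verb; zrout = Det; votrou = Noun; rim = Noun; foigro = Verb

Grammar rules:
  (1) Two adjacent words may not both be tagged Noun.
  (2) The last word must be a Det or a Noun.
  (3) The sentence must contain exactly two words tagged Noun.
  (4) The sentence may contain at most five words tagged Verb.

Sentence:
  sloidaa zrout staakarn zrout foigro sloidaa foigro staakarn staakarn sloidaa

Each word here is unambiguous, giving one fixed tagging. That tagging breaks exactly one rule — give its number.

Fixed tagging: Noun Det Verb Det Verb Noun Verb Verb Verb Noun.
Rule check: R1 holds, R2 holds, R3 violated, R4 holds.
Only rule 3 fails.

3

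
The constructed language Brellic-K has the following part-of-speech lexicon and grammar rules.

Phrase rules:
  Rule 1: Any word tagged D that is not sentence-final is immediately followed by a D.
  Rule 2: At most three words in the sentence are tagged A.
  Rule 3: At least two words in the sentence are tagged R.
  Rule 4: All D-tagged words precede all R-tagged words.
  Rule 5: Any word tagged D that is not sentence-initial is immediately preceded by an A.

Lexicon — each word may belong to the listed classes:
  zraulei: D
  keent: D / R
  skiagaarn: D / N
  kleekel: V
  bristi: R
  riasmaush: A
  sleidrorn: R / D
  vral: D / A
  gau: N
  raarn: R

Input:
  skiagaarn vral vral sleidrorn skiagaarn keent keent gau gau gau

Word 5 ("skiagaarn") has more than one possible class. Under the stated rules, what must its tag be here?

Candidates per position — 1:skiagaarn {D,N}; 2:vral {D,A}; 3:vral {D,A}; 4:sleidrorn {R,D}; 5:skiagaarn {D,N}; 6:keent {D,R}; 7:keent {D,R}; 8:gau {N}; 9:gau {N}; 10:gau {N}.
At position 1, choosing D makes rule 1 impossible to satisfy; hence N.
At position 2, choosing D makes rule 1 impossible to satisfy; hence A.
At position 3, choosing D makes rule 1 impossible to satisfy; hence A.
At position 4, choosing D makes rule 1 impossible to satisfy; hence R.
At position 5, choosing D makes rule 1 impossible to satisfy; hence N.
At position 6, choosing D makes rule 1 impossible to satisfy; hence R.
At position 7, choosing D makes rule 1 impossible to satisfy; hence R.
So the tagging must be: N A A R N R R N N N.
Verifying each rule — rule 1 holds; rule 2 holds; rule 3 holds; rule 4 holds; rule 5 holds.

N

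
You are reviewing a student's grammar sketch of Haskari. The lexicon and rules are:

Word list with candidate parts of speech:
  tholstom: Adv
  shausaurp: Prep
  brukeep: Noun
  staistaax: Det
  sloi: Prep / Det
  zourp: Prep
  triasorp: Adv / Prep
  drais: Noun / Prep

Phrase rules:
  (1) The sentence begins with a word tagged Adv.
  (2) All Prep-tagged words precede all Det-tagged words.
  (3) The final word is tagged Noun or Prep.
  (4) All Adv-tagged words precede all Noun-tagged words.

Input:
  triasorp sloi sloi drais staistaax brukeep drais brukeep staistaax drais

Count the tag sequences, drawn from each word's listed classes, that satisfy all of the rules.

Candidates per position — 1:triasorp {Adv,Prep}; 2:sloi {Prep,Det}; 3:sloi {Prep,Det}; 4:drais {Noun,Prep}; 5:staistaax {Det}; 6:brukeep {Noun}; 7:drais {Noun,Prep}; 8:brukeep {Noun}; 9:staistaax {Det}; 10:drais {Noun,Prep}.
There are 64 candidate sequences in total.
The sequences that satisfy every rule: Adv Prep Prep Noun Det Noun Noun Noun Det Noun; Adv Prep Prep Prep Det Noun Noun Noun Det Noun; Adv Prep Det Noun Det Noun Noun Noun Det Noun; Adv Det Det Noun Det Noun Noun Noun Det Noun.
Count = 4.

4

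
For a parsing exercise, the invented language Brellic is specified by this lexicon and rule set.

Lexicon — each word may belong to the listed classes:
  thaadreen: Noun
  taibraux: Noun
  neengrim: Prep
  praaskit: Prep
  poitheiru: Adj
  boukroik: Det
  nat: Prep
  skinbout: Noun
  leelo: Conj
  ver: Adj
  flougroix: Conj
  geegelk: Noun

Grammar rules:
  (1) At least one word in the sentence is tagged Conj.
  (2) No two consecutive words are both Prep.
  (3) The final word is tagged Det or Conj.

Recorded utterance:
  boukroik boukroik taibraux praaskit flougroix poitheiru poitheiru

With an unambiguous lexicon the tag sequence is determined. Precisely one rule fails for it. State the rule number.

Fixed tagging: Det Det Noun Prep Conj Adj Adj.
Applying the rules: R1 pass, R2 pass, R3 fail.
Only rule 3 fails.

3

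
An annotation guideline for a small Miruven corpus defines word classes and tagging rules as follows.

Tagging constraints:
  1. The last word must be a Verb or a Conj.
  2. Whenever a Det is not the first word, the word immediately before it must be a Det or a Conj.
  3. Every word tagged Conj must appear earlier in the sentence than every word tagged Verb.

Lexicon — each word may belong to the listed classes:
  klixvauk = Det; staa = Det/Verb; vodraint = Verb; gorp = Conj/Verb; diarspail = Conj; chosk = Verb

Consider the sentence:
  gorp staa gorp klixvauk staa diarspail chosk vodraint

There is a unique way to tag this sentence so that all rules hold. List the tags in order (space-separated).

Conj Det Conj Det Det Conj Verb Verb

Candidates per position — 1:gorp {Conj,Verb}; 2:staa {Det,Verb}; 3:gorp {Conj,Verb}; 4:klixvauk {Det}; 5:staa {Det,Verb}; 6:diarspail {Conj}; 7:chosk {Verb}; 8:vodraint {Verb}.
At position 1, choosing Verb makes rule 3 impossible to satisfy; hence Conj.
At position 2, choosing Verb makes rule 3 impossible to satisfy; hence Det.
At position 3, choosing Verb makes rule 2 impossible to satisfy; hence Conj.
At position 5, choosing Verb makes rule 3 impossible to satisfy; hence Det.
The only consistent sequence is: Conj Det Conj Det Det Conj Verb Verb.
Rule-by-rule: rule 1 ok; rule 2 ok; rule 3 ok.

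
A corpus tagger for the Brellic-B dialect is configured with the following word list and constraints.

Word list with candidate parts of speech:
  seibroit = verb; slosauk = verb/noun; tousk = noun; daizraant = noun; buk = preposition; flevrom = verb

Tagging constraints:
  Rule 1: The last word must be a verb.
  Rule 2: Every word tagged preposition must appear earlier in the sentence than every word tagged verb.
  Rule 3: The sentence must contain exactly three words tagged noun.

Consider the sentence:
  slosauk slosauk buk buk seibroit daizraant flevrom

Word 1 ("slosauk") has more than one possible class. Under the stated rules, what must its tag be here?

noun

Candidates per position — 1:slosauk {verb,noun}; 2:slosauk {verb,noun}; 3:buk {preposition}; 4:buk {preposition}; 5:seibroit {verb}; 6:daizraant {noun}; 7:flevrom {verb}.
Word 1 cannot be verb — rule 2 would then fail for every completion. It is noun.
Word 2 cannot be verb — rule 2 would then fail for every completion. It is noun.
The unique satisfying tagging is: noun noun preposition preposition verb noun verb.
Rule-by-rule: rule 1 satisfied; rule 2 satisfied; rule 3 satisfied.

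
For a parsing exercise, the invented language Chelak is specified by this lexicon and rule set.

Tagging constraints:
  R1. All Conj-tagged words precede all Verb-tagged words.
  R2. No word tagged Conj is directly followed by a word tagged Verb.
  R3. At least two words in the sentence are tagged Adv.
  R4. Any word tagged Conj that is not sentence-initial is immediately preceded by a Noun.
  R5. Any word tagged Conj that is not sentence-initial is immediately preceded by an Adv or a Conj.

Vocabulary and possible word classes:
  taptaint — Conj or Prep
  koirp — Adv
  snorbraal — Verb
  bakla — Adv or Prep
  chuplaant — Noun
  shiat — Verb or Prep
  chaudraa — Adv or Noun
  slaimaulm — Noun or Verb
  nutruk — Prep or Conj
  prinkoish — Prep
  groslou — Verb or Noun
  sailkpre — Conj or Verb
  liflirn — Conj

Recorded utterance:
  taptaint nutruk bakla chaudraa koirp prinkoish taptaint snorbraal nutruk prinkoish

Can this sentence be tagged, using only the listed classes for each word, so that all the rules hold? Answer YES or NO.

Candidates per position — 1:taptaint {Conj,Prep}; 2:nutruk {Prep,Conj}; 3:bakla {Adv,Prep}; 4:chaudraa {Adv,Noun}; 5:koirp {Adv}; 6:prinkoish {Prep}; 7:taptaint {Conj,Prep}; 8:snorbraal {Verb}; 9:nutruk {Prep,Conj}; 10:prinkoish {Prep}.
One satisfying assignment: Conj Prep Adv Noun Adv Prep Prep Verb Prep Prep.
Check: rule 1 holds; rule 2 holds; rule 3 holds; rule 4 holds; rule 5 holds.

YES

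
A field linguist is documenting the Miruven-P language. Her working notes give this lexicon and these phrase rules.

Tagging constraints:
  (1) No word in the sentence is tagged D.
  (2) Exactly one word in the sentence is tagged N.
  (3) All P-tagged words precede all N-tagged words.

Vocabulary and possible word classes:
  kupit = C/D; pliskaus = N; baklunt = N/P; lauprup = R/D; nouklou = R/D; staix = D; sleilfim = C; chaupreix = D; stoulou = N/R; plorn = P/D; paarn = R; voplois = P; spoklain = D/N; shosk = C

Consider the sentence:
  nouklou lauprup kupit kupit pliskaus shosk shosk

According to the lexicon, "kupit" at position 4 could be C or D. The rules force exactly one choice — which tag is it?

Candidates per position — 1:nouklou {R,D}; 2:lauprup {R,D}; 3:kupit {C,D}; 4:kupit {C,D}; 5:pliskaus {N}; 6:shosk {C}; 7:shosk {C}.
Position 1: tagging it D would leave rule 1 unsatisfiable, so it must be R.
Position 2: tagging it D would leave rule 1 unsatisfiable, so it must be R.
Position 3: tagging it D would leave rule 1 unsatisfiable, so it must be C.
Position 4: tagging it D would leave rule 1 unsatisfiable, so it must be C.
The unique satisfying tagging is: R R C C N C C.
Checking: rule 1 satisfied; rule 2 satisfied; rule 3 satisfied.

C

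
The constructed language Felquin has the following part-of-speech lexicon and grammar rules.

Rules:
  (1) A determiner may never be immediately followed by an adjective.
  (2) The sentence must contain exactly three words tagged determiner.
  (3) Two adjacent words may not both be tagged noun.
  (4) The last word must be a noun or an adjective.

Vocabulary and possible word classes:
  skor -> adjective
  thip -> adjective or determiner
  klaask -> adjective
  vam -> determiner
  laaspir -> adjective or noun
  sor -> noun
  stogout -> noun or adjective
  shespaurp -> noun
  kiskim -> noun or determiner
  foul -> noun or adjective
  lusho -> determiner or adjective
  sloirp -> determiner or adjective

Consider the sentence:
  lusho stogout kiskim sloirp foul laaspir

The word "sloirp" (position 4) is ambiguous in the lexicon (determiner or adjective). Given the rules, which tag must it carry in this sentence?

determiner

Candidates per position — 1:lusho {determiner,adjective}; 2:stogout {noun,adjective}; 3:kiskim {noun,determiner}; 4:sloirp {determiner,adjective}; 5:foul {noun,adjective}; 6:laaspir {adjective,noun}.
Word 1 cannot be adjective — rule 2 would then fail for every completion. It is determiner.
Word 2 cannot be adjective — rule 1 would then fail for every completion. It is noun.
Word 3 cannot be noun — rule 2 would then fail for every completion. It is determiner.
Word 4 cannot be adjective — rule 1 would then fail for every completion. It is determiner.
Word 5 cannot be adjective — rule 1 would then fail for every completion. It is noun.
Word 6 cannot be noun — rule 3 would then fail for every completion. It is adjective.
The only consistent sequence is: determiner noun determiner determiner noun adjective.
Verifying each rule — rule 1 holds; rule 2 holds; rule 3 holds; rule 4 holds.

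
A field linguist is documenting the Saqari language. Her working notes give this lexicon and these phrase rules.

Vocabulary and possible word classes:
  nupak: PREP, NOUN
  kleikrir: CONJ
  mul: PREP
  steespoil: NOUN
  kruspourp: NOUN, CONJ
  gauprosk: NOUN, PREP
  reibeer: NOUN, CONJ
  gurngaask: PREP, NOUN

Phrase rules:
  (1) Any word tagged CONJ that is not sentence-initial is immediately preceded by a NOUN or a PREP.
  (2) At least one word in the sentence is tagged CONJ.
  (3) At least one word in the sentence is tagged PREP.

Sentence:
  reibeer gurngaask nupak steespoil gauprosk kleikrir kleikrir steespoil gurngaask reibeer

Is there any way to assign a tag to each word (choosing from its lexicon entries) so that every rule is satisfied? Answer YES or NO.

NO

Candidates per position — 1:reibeer {NOUN,CONJ}; 2:gurngaask {PREP,NOUN}; 3:nupak {PREP,NOUN}; 4:steespoil {NOUN}; 5:gauprosk {NOUN,PREP}; 6:kleikrir {CONJ}; 7:kleikrir {CONJ}; 8:steespoil {NOUN}; 9:gurngaask {PREP,NOUN}; 10:reibeer {NOUN,CONJ}.
Rule 1 cannot be satisfied by any choice of tags from the lexicon.
So there is no consistent tagging.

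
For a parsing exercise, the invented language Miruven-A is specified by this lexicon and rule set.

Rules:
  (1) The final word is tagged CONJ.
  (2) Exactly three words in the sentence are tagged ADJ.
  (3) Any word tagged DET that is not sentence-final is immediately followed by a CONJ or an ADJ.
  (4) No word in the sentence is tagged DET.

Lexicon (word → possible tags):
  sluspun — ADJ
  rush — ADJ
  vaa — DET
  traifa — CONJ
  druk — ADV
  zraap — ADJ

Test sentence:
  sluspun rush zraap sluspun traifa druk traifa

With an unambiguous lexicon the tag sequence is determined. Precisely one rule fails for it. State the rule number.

Fixed tagging: ADJ ADJ ADJ ADJ CONJ ADV CONJ.
Rule check: R1 ✓, R2 ✗, R3 ✓, R4 ✓.
Only rule 2 fails.

2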